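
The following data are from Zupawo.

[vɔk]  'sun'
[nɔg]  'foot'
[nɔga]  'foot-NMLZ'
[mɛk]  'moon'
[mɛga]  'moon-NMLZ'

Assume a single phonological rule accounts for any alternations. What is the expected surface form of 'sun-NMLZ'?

In [mɛk] and [mɛga] the final segment of 'moon' alternates: [k] ~ [g].
But 'foot' keeps [g] in both environments ([nɔg], [nɔga]), so there is no rule changing /g/ to [k] in isolation.
The underlying segment must be /k/; voiceless stops become voiced between vowels, yielding [g] there.
From [vɔk] the stem 'sun' is /vɔk/; between vowels this yields [vɔga].

[vɔga]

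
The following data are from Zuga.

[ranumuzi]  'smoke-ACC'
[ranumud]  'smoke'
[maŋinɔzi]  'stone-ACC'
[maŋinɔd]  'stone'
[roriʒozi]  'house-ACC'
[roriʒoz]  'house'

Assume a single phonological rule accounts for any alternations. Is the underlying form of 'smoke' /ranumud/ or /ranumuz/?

/ranumud/

In [ranumuzi] and [ranumud] the final segment of 'smoke' alternates: [z] ~ [d].
The stem 'house' ([roriʒozi], [roriʒoz]) shows [z] unchanged in both environments, so [z] cannot be basic with [d] derived in isolation.
So /d/ is underlying, and a rule of intervocalic spirantization — voiced stops become fricatives between vowels — gives [z].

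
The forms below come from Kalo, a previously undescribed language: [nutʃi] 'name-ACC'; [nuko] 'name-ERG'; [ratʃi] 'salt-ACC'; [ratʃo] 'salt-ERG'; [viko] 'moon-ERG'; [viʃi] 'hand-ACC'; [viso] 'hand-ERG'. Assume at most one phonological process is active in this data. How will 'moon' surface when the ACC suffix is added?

[vitʃi]

The root 'name' surfaces as [nutʃi] and [nuko], with a stem-final [tʃ] ~ [k] alternation.
But 'salt' keeps [tʃ] in both environments ([ratʃi], [ratʃo]), so there is no rule changing /tʃ/ to [k] before the ERG suffix.
Therefore /k/ is basic and [tʃ] is derived by palatalization before a front vowel (/k/ and /s/ become palato-alveolar [tʃ] and [ʃ] before a front vowel).
The one attested form of 'moon', [viko], shows underlying /vik/. Applying the same rule before a front vowel gives [vitʃi].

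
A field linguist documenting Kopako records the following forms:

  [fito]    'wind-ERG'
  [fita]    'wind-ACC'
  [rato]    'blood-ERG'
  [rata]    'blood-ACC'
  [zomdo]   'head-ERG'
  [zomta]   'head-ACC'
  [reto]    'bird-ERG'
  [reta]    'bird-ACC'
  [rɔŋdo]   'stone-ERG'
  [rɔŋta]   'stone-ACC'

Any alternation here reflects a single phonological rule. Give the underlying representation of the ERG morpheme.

The ERG morpheme has two allomorphs, [-do] and [-to].
By contrast the ACC suffix keeps its initial [t] throughout — that segment must be underlying.
So the underlying form is /-do/, and voiced stops become voiceless after a vowel.

/-do/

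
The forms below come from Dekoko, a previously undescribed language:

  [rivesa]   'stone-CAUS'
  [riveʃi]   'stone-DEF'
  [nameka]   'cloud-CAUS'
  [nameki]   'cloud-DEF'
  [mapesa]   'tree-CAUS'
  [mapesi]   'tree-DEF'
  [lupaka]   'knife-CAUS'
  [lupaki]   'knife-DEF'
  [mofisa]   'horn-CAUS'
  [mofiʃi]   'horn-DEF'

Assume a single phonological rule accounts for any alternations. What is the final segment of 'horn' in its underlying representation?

In [mofisa] and [mofiʃi] the final segment of 'horn' alternates: [s] ~ [ʃ].
The stem 'tree' ([mapesa], [mapesi]) shows [s] unchanged in both environments, so [s] cannot be basic with [ʃ] derived before the DEF suffix.
The underlying segment must be /ʃ/; palato-alveolar /ʃ/ becomes [s] when no front vowel follows, yielding [s] there.

/ʃ/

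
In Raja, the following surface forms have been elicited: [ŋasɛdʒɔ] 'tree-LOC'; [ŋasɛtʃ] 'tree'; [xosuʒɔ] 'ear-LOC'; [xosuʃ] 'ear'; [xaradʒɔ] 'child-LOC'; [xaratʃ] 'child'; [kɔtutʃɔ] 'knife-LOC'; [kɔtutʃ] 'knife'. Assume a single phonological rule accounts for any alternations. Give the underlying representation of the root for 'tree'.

/ŋasɛdʒ/

The root 'tree' surfaces as [ŋasɛdʒɔ] and [ŋasɛtʃ], with a stem-final [dʒ] ~ [tʃ] alternation.
If /tʃ/ were underlying and a rule turned it into [dʒ] before the LOC suffix, 'knife' would also alternate; but it has [tʃ] in both [kɔtutʃɔ] and [kɔtutʃ].
The alternation reflects word-final obstruent devoicing: voiced obstruents become voiceless word-finally. /dʒ/ is underlying.
So 'tree' = /ŋasɛdʒ/.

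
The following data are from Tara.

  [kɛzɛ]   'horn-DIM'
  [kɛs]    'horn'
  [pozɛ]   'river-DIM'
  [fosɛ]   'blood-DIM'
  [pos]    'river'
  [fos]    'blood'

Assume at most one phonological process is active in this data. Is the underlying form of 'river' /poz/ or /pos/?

/poz/

The stem for 'river' ends in [z] in [pozɛ] but [s] in [pos].
If /s/ were underlying and a rule turned it into [z] before the DIM suffix, 'blood' would also alternate; but it has [s] in both [fosɛ] and [fos].
Therefore /z/ is basic and [s] is derived by word-final obstruent devoicing (voiced obstruents become voiceless word-finally).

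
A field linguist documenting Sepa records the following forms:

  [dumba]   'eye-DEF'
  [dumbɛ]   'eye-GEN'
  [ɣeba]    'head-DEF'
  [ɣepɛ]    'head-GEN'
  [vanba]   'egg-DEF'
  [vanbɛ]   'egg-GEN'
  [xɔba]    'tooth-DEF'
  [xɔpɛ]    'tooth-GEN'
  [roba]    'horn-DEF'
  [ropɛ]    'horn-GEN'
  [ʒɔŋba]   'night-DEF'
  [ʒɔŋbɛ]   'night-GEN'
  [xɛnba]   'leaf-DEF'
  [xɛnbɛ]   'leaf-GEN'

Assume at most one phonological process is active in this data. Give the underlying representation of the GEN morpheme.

The GEN suffix surfaces as [-bɛ] and [-pɛ], depending on the final segment of the stem.
By contrast the DEF suffix keeps its initial [b] throughout — that segment must be underlying.
The GEN suffix is therefore /-pɛ/ underlyingly, with post-nasal voicing: voiceless stops become voiced after a nasal.

/-pɛ/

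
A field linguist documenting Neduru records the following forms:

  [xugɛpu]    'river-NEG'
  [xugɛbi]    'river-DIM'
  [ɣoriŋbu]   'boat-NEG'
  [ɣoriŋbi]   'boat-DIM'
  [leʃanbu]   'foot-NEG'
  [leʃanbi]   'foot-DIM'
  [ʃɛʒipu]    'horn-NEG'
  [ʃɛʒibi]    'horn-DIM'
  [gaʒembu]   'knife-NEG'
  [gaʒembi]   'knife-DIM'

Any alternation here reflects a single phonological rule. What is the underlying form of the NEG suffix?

The NEG suffix surfaces as [-bu] and [-pu], depending on the final segment of the stem.
The DIM suffix, which begins with [b], is invariant after every stem; so [b] is not altered by any rule here.
The NEG suffix is therefore /-pu/ underlyingly, with post-nasal voicing: voiceless stops become voiced after a nasal.

/-pu/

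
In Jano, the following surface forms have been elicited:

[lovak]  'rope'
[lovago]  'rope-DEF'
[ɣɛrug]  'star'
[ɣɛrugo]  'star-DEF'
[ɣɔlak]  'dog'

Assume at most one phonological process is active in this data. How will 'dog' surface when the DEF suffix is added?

The stem for 'rope' ends in [k] in [lovak] but [g] in [lovago].
Compare 'star', with invariant [g] in [ɣɛrug] and [ɣɛrugo]: an analysis with underlying /g/ and a rule producing [k] in isolation would wrongly predict alternation here too.
The alternation reflects intervocalic voicing: voiceless stops become voiced between vowels. /k/ is underlying.
The one attested form of 'dog', [ɣɔlak], shows underlying /ɣɔlak/. Applying the same rule between vowels gives [ɣɔlago].

[ɣɔlago]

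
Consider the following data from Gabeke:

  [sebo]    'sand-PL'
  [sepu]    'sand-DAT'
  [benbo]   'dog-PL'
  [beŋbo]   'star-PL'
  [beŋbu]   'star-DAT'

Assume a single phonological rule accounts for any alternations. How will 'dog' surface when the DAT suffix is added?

[benbu]

The DAT suffix surfaces as [-bu] and [-pu], depending on the final segment of the stem.
The PL suffix, which begins with [b], is invariant after every stem; so [b] is not altered by any rule here.
So the underlying form is /-pu/, and voiceless stops become voiced after a nasal.
After 'dog', which ends in a nasal, the suffix surfaces as [-bu], giving [benbu].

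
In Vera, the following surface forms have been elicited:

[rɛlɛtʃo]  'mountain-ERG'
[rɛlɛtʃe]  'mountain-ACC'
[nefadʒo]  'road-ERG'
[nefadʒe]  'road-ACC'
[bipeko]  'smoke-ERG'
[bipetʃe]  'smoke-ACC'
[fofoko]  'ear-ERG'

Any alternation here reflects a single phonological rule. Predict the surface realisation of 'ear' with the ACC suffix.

The stem for 'smoke' ends in [k] in [bipeko] but [tʃ] in [bipetʃe].
If /tʃ/ were underlying and a rule turned it into [k] before the ERG suffix, 'mountain' would also alternate; but it has [tʃ] in both [rɛlɛtʃo] and [rɛlɛtʃe].
So /k/ is underlying, and a rule of palatalization before a front vowel — /k/ becomes palato-alveolar [tʃ] before a front vowel — gives [tʃ].
From [fofoko] the stem 'ear' is /fofok/; before a front vowel this yields [fofotʃe].

[fofotʃe]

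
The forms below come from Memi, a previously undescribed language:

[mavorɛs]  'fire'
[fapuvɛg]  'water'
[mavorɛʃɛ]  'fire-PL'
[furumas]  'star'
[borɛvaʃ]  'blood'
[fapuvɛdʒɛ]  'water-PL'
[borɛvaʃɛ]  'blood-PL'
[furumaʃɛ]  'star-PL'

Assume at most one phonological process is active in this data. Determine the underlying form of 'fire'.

'fire' shows [s] ~ [ʃ] at the end of the stem ([mavorɛs] vs [mavorɛʃɛ]).
Compare 'blood', with invariant [ʃ] in [borɛvaʃ] and [borɛvaʃɛ]: an analysis with underlying /ʃ/ and a rule producing [s] in isolation would wrongly predict alternation here too.
The underlying segment must be /s/; /g/ and /s/ become palato-alveolar [dʒ] and [ʃ] before a front vowel, yielding [ʃ] there.
The underlying form of 'fire' is therefore /mavorɛs/.

/mavorɛs/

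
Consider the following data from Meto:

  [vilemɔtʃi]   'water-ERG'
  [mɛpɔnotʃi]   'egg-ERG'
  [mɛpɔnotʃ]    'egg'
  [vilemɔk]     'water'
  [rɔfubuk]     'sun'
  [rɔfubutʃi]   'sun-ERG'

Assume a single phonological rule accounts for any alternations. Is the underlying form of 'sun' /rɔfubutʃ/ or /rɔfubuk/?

/rɔfubuk/

In [rɔfubutʃi] and [rɔfubuk] the final segment of 'sun' alternates: [tʃ] ~ [k].
But 'egg' keeps [tʃ] in both environments ([mɛpɔnotʃi], [mɛpɔnotʃ]), so there is no rule changing /tʃ/ to [k] in isolation.
Therefore /k/ is basic and [tʃ] is derived by palatalization before a front vowel (/k/ becomes palato-alveolar [tʃ] before a front vowel).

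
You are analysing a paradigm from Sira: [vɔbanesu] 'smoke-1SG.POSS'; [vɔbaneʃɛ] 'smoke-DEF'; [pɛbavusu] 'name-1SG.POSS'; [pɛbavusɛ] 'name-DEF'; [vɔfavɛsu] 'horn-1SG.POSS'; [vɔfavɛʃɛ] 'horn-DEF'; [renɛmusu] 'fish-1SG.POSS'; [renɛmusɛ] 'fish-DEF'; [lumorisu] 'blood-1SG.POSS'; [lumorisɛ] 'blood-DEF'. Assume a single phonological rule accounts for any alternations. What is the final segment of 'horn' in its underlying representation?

The root 'horn' surfaces as [vɔfavɛsu] and [vɔfavɛʃɛ], with a stem-final [s] ~ [ʃ] alternation.
But 'name' keeps [s] in both environments ([pɛbavusu], [pɛbavusɛ]), so there is no rule changing /s/ to [ʃ] before the DEF suffix.
The underlying segment must be /ʃ/; palato-alveolar /ʃ/ becomes [s] when no front vowel follows, yielding [s] there.

/ʃ/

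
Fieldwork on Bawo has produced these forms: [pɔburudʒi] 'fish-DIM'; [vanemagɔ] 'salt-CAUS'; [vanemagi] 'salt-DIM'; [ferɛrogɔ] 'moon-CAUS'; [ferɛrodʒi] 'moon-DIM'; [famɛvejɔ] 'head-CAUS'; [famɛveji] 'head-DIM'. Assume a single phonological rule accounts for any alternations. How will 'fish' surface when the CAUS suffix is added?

[pɔburugɔ]

The stem for 'moon' ends in [g] in [ferɛrogɔ] but [dʒ] in [ferɛrodʒi].
The stem 'salt' ([vanemagɔ], [vanemagi]) shows [g] unchanged in both environments, so [g] cannot be basic with [dʒ] derived before the DIM suffix.
Therefore /dʒ/ is basic and [g] is derived by depalatalization (palato-alveolar /dʒ/ becomes [g] when no front vowel follows).
From [pɔburudʒi] the stem 'fish' is /pɔburudʒ/; when no front vowel follows this yields [pɔburugɔ].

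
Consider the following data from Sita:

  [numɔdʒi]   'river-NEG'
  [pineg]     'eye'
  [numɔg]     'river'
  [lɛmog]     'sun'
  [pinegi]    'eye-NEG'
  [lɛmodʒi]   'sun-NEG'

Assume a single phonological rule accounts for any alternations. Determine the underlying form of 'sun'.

/lɛmodʒ/

'sun' shows [g] ~ [dʒ] at the end of the stem ([lɛmog] vs [lɛmodʒi]).
Compare 'eye', with invariant [g] in [pineg] and [pinegi]: an analysis with underlying /g/ and a rule producing [dʒ] before the NEG suffix would wrongly predict alternation here too.
Therefore /dʒ/ is basic and [g] is derived by depalatalization (palato-alveolar /dʒ/ becomes [g] when no front vowel follows).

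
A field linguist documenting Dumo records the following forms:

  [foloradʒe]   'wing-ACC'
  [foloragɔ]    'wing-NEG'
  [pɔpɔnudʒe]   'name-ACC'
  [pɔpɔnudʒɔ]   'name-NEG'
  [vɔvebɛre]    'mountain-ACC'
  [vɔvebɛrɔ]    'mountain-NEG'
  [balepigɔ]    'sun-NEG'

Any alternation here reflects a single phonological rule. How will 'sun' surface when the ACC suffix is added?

[balepidʒe]

'wing' shows [dʒ] ~ [g] at the end of the stem ([foloradʒe] vs [foloragɔ]).
But 'name' keeps [dʒ] in both environments ([pɔpɔnudʒe], [pɔpɔnudʒɔ]), so there is no rule changing /dʒ/ to [g] before the NEG suffix.
The underlying segment must be /g/; /g/ becomes palato-alveolar [dʒ] before a front vowel, yielding [dʒ] there.
The one attested form of 'sun', [balepigɔ], shows underlying /balepig/. Applying the same rule before a front vowel gives [balepidʒe].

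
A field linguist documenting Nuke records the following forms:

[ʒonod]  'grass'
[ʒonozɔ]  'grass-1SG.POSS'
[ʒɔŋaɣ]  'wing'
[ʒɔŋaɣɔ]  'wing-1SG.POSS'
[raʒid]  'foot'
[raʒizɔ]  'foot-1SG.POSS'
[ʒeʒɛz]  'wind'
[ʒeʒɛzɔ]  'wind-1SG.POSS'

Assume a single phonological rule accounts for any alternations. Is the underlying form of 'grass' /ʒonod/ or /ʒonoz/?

/ʒonod/

The stem for 'grass' ends in [d] in [ʒonod] but [z] in [ʒonozɔ].
The stem 'wind' ([ʒeʒɛz], [ʒeʒɛzɔ]) shows [z] unchanged in both environments, so [z] cannot be basic with [d] derived in isolation.
The alternation reflects intervocalic spirantization: voiced stops become fricatives between vowels. /d/ is underlying.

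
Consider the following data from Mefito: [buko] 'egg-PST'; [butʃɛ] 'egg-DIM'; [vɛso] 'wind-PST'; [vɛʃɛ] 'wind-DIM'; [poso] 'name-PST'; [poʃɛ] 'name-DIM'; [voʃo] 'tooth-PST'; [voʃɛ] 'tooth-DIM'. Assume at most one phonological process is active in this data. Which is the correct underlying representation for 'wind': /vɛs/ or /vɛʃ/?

/vɛs/

The stem for 'wind' ends in [s] in [vɛso] but [ʃ] in [vɛʃɛ].
But 'tooth' keeps [ʃ] in both environments ([voʃo], [voʃɛ]), so there is no rule changing /ʃ/ to [s] before the PST suffix.
Therefore /s/ is basic and [ʃ] is derived by palatalization before a front vowel (/k/ and /s/ become palato-alveolar [tʃ] and [ʃ] before a front vowel).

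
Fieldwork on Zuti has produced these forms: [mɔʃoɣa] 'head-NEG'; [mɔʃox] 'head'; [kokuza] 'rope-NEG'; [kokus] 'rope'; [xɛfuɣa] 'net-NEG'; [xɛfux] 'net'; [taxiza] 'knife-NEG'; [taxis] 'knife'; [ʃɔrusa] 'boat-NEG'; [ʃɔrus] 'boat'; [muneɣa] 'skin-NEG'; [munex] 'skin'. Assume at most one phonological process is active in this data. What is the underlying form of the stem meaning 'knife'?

/taxiz/

In [taxiza] and [taxis] the final segment of 'knife' alternates: [z] ~ [s].
Compare 'boat', with invariant [s] in [ʃɔrusa] and [ʃɔrus]: an analysis with underlying /s/ and a rule producing [z] before the NEG suffix would wrongly predict alternation here too.
Therefore /z/ is basic and [s] is derived by word-final obstruent devoicing (voiced obstruents become voiceless word-finally).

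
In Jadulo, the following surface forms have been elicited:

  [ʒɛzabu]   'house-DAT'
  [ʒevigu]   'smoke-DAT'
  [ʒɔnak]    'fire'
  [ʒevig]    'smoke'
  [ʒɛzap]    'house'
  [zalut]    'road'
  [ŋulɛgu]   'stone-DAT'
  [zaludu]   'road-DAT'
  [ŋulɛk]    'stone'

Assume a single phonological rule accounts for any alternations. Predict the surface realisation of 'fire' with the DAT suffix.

The stem for 'stone' ends in [g] in [ŋulɛgu] but [k] in [ŋulɛk].
But 'smoke' keeps [g] in both environments ([ʒevigu], [ʒevig]), so there is no rule changing /g/ to [k] in isolation.
The alternation reflects intervocalic voicing: voiceless stops become voiced between vowels. /k/ is underlying.
The one attested form of 'fire', [ʒɔnak], shows underlying /ʒɔnak/. Applying the same rule between vowels gives [ʒɔnagu].

[ʒɔnagu]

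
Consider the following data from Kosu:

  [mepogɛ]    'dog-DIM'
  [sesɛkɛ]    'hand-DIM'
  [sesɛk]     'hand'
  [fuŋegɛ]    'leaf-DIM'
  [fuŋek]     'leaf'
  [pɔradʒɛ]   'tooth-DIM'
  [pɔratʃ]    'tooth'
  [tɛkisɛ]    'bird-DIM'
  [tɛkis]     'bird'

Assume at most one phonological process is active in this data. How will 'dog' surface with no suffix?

In [fuŋegɛ] and [fuŋek] the final segment of 'leaf' alternates: [g] ~ [k].
If /k/ were underlying and a rule turned it into [g] before the DIM suffix, 'hand' would also alternate; but it has [k] in both [sesɛkɛ] and [sesɛk].
The underlying segment must be /g/; voiced obstruents become voiceless word-finally, yielding [k] there.
The one attested form of 'dog', [mepogɛ], shows underlying /mepog/. Applying the same rule word-finally gives [mepok].

[mepok]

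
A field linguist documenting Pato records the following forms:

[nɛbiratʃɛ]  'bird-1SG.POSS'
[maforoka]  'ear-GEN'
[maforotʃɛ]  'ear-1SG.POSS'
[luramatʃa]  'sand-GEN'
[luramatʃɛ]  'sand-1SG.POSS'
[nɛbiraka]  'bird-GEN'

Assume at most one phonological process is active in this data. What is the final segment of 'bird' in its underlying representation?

/k/

'bird' shows [tʃ] ~ [k] at the end of the stem ([nɛbiratʃɛ] vs [nɛbiraka]).
But 'sand' keeps [tʃ] in both environments ([luramatʃɛ], [luramatʃa]), so there is no rule changing /tʃ/ to [k] before the GEN suffix.
The underlying segment must be /k/; /k/ becomes palato-alveolar [tʃ] before a front vowel, yielding [tʃ] there.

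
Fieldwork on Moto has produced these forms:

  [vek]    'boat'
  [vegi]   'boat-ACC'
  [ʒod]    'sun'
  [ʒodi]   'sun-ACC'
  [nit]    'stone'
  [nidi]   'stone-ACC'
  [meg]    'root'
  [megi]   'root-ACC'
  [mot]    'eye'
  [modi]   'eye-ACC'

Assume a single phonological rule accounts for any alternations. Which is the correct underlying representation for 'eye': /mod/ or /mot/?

The stem for 'eye' ends in [t] in [mot] but [d] in [modi].
Compare 'sun', with invariant [d] in [ʒod] and [ʒodi]: an analysis with underlying /d/ and a rule producing [t] in isolation would wrongly predict alternation here too.
Therefore /t/ is basic and [d] is derived by intervocalic voicing (voiceless stops become voiced between vowels).

/mot/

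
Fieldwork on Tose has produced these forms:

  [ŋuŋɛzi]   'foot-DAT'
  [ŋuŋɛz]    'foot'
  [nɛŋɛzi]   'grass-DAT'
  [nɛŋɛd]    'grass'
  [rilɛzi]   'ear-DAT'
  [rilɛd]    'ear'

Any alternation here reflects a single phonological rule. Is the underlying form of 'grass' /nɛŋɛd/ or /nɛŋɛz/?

/nɛŋɛd/

The root 'grass' surfaces as [nɛŋɛzi] and [nɛŋɛd], with a stem-final [z] ~ [d] alternation.
The stem 'foot' ([ŋuŋɛzi], [ŋuŋɛz]) shows [z] unchanged in both environments, so [z] cannot be basic with [d] derived in isolation.
Therefore /d/ is basic and [z] is derived by intervocalic spirantization (voiced stops become fricatives between vowels).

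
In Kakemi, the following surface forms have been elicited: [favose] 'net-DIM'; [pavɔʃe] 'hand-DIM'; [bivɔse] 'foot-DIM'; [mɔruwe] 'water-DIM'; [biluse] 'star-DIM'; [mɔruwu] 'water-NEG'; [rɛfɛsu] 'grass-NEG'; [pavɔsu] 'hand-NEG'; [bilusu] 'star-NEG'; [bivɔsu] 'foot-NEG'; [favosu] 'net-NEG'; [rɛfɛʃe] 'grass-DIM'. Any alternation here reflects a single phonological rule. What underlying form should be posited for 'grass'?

The root 'grass' surfaces as [rɛfɛsu] and [rɛfɛʃe], with a stem-final [s] ~ [ʃ] alternation.
Compare 'star', with invariant [s] in [bilusu] and [biluse]: an analysis with underlying /s/ and a rule producing [ʃ] before the DIM suffix would wrongly predict alternation here too.
The alternation reflects depalatalization: palato-alveolar /ʃ/ becomes [s] when no front vowel follows. /ʃ/ is underlying.

/rɛfɛʃ/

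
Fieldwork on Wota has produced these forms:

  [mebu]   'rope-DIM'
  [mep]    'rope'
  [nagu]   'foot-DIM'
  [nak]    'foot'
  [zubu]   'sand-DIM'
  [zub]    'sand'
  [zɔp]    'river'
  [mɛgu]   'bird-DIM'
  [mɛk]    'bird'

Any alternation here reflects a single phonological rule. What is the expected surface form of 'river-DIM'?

[zɔbu]

In [mebu] and [mep] the final segment of 'rope' alternates: [b] ~ [p].
The stem 'sand' ([zubu], [zub]) shows [b] unchanged in both environments, so [b] cannot be basic with [p] derived in isolation.
The alternation reflects intervocalic voicing: voiceless stops become voiced between vowels. /p/ is underlying.
From [zɔp] the stem 'river' is /zɔp/; between vowels this yields [zɔbu].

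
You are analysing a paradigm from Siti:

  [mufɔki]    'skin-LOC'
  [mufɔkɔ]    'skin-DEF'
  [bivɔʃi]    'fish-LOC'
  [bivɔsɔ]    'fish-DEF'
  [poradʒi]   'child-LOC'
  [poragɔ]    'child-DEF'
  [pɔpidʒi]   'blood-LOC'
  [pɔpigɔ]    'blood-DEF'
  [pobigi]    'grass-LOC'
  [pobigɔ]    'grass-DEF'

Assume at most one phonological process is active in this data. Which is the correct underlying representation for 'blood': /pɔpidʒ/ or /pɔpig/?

The root 'blood' surfaces as [pɔpidʒi] and [pɔpigɔ], with a stem-final [dʒ] ~ [g] alternation.
If /g/ were underlying and a rule turned it into [dʒ] before the LOC suffix, 'grass' would also alternate; but it has [g] in both [pobigi] and [pobigɔ].
The underlying segment must be /dʒ/; palato-alveolar /dʒ/ and /ʃ/ become [g] and [s] when no front vowel follows, yielding [g] there.

/pɔpidʒ/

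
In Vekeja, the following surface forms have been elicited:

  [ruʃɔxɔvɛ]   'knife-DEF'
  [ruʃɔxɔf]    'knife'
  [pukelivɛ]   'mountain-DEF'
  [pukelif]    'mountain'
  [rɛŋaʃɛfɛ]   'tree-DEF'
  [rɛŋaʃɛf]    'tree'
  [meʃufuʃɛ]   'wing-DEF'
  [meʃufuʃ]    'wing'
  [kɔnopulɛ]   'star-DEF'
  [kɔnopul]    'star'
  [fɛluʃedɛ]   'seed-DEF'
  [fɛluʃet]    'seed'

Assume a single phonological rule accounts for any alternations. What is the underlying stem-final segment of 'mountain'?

'mountain' shows [v] ~ [f] at the end of the stem ([pukelivɛ] vs [pukelif]).
But 'tree' keeps [f] in both environments ([rɛŋaʃɛfɛ], [rɛŋaʃɛf]), so there is no rule changing /f/ to [v] before the DEF suffix.
So /v/ is underlying, and a rule of word-final obstruent devoicing — voiced obstruents become voiceless word-finally — gives [f].

/v/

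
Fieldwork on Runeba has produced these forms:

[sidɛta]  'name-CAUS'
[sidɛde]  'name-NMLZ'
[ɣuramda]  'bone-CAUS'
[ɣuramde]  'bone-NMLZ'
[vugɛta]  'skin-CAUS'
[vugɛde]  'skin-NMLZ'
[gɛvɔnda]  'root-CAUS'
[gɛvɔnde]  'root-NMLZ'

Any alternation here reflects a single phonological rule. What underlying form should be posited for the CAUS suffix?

/-ta/

The CAUS morpheme has two allomorphs, [-da] and [-ta].
The NMLZ suffix, which begins with [d], is invariant after every stem; so [d] is not altered by any rule here.
The CAUS suffix is therefore /-ta/ underlyingly, with post-nasal voicing: voiceless stops become voiced after a nasal.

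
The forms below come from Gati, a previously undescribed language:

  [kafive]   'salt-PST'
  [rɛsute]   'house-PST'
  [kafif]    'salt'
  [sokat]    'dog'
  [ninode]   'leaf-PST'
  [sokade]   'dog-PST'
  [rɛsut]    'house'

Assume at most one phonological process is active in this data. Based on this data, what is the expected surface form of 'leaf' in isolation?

[ninot]

'dog' shows [t] ~ [d] at the end of the stem ([sokat] vs [sokade]).
The stem 'house' ([rɛsut], [rɛsute]) shows [t] unchanged in both environments, so [t] cannot be basic with [d] derived before the PST suffix.
The alternation reflects word-final obstruent devoicing: voiced obstruents become voiceless word-finally. /d/ is underlying.
From [ninode] the stem 'leaf' is /ninod/; word-finally this yields [ninot].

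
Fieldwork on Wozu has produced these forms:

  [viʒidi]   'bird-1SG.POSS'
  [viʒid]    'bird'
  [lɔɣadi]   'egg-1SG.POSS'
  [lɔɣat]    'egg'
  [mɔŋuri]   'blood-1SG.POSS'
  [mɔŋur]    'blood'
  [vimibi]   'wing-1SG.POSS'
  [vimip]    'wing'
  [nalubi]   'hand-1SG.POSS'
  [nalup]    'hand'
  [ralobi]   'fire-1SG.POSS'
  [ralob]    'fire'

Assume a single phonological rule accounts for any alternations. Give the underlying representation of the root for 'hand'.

/nalup/

'hand' shows [b] ~ [p] at the end of the stem ([nalubi] vs [nalup]).
But 'fire' keeps [b] in both environments ([ralobi], [ralob]), so there is no rule changing /b/ to [p] in isolation.
The underlying segment must be /p/; voiceless stops become voiced between vowels, yielding [b] there.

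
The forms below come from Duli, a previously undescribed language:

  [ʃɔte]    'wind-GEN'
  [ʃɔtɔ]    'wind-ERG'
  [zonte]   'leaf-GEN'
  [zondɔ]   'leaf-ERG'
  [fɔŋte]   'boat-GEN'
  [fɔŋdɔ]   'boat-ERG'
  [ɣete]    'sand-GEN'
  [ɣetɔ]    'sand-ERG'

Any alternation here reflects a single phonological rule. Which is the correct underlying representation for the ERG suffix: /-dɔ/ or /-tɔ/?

The ERG suffix surfaces as [-dɔ] and [-tɔ], depending on the final segment of the stem.
By contrast the GEN suffix keeps its initial [t] throughout — that segment must be underlying.
So the underlying form is /-dɔ/, and voiced stops become voiceless after a vowel.

/-dɔ/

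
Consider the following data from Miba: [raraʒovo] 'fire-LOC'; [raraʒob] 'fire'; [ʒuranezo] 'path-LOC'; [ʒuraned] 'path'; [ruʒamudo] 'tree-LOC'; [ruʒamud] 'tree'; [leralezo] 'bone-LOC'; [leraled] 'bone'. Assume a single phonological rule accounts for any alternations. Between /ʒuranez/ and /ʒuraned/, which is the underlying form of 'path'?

/ʒuranez/

'path' shows [z] ~ [d] at the end of the stem ([ʒuranezo] vs [ʒuraned]).
The stem 'tree' ([ruʒamudo], [ruʒamud]) shows [d] unchanged in both environments, so [d] cannot be basic with [z] derived before the LOC suffix.
The alternation reflects word-final hardening: voiced fricatives become stops word-finally. /z/ is underlying.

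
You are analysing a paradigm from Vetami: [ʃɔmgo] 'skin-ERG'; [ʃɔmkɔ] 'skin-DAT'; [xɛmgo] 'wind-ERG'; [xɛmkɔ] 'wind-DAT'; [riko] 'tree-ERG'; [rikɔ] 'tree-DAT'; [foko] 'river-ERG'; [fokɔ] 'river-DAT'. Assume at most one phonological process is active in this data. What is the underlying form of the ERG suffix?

The ERG morpheme has two allomorphs, [-go] and [-ko].
The DAT suffix, which begins with [k], is invariant after every stem; so [k] is not altered by any rule here.
So the underlying form is /-go/, and voiced stops become voiceless after a vowel.

/-go/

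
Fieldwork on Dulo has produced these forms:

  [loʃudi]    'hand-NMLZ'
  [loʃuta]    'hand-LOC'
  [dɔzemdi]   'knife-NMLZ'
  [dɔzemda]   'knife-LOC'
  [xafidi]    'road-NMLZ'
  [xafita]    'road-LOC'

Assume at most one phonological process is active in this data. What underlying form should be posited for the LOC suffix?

/-ta/

The LOC suffix surfaces as [-da] and [-ta], depending on the final segment of the stem.
By contrast the NMLZ suffix keeps its initial [d] throughout — that segment must be underlying.
So the underlying form is /-ta/, and voiceless stops become voiced after a nasal.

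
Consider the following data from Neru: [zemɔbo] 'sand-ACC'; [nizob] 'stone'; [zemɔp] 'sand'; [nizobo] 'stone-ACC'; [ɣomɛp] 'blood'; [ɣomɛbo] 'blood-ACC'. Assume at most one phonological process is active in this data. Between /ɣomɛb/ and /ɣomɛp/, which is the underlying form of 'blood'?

'blood' shows [p] ~ [b] at the end of the stem ([ɣomɛp] vs [ɣomɛbo]).
If /b/ were underlying and a rule turned it into [p] in isolation, 'stone' would also alternate; but it has [b] in both [nizob] and [nizobo].
The underlying segment must be /p/; voiceless stops become voiced between vowels, yielding [b] there.

/ɣomɛp/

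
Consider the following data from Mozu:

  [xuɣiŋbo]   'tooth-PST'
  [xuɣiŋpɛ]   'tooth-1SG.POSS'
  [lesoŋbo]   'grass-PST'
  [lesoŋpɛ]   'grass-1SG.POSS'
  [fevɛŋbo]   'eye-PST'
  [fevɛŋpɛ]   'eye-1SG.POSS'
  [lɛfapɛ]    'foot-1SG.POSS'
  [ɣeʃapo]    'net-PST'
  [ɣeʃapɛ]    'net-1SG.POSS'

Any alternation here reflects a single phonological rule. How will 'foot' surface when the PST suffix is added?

[lɛfapo]

The PST morpheme has two allomorphs, [-bo] and [-po].
By contrast the 1SG.POSS suffix keeps its initial [p] throughout — that segment must be underlying.
So the underlying form is /-bo/, and voiced stops become voiceless after a vowel.
After 'foot', which ends in a vowel, the suffix surfaces as [-po], giving [lɛfapo].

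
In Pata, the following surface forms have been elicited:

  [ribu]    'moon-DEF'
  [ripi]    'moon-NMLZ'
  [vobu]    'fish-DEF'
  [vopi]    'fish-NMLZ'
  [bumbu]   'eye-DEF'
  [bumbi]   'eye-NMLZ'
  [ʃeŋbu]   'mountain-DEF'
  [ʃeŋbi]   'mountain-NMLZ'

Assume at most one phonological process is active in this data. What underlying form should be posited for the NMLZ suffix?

/-pi/

The NMLZ morpheme has two allomorphs, [-bi] and [-pi].
By contrast the DEF suffix keeps its initial [b] throughout — that segment must be underlying.
The NMLZ suffix is therefore /-pi/ underlyingly, with post-nasal voicing: voiceless stops become voiced after a nasal.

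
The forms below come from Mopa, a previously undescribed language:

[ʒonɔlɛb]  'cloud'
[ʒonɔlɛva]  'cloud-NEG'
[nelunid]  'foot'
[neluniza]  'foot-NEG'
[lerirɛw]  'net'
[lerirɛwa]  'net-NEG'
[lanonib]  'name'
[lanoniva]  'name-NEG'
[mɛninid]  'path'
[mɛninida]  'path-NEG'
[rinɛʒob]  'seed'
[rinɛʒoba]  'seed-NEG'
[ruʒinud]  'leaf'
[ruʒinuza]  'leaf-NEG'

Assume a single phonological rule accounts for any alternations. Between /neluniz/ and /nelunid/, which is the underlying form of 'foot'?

/neluniz/

The root 'foot' surfaces as [nelunid] and [neluniza], with a stem-final [d] ~ [z] alternation.
If /d/ were underlying and a rule turned it into [z] before the NEG suffix, 'path' would also alternate; but it has [d] in both [mɛninid] and [mɛninida].
Therefore /z/ is basic and [d] is derived by word-final hardening (voiced fricatives become stops word-finally).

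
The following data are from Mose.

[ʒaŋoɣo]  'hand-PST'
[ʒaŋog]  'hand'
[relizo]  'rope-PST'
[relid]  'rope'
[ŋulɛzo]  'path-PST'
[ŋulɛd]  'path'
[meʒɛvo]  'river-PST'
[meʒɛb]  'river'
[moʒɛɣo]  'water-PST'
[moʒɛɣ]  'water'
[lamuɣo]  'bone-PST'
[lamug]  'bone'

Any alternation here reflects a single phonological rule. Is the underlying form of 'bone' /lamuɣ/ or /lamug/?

/lamug/

'bone' shows [ɣ] ~ [g] at the end of the stem ([lamuɣo] vs [lamug]).
If /ɣ/ were underlying and a rule turned it into [g] in isolation, 'water' would also alternate; but it has [ɣ] in both [moʒɛɣo] and [moʒɛɣ].
The underlying segment must be /g/; voiced stops become fricatives between vowels, yielding [ɣ] there.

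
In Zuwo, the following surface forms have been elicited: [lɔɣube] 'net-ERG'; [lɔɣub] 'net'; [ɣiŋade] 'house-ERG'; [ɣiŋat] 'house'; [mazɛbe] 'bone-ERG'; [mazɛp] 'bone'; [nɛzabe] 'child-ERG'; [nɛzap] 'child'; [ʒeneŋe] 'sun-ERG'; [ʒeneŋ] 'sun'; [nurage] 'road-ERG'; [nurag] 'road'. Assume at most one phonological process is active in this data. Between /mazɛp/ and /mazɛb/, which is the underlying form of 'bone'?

The root 'bone' surfaces as [mazɛbe] and [mazɛp], with a stem-final [b] ~ [p] alternation.
But 'net' keeps [b] in both environments ([lɔɣube], [lɔɣub]), so there is no rule changing /b/ to [p] in isolation.
The underlying segment must be /p/; voiceless stops become voiced between vowels, yielding [b] there.

/mazɛp/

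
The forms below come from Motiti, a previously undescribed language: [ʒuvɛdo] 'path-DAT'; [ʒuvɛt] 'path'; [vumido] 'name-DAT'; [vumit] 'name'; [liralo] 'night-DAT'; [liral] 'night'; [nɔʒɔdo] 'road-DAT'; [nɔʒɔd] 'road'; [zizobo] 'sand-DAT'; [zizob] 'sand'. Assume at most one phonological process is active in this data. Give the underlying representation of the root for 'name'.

The stem for 'name' ends in [d] in [vumido] but [t] in [vumit].
Compare 'road', with invariant [d] in [nɔʒɔdo] and [nɔʒɔd]: an analysis with underlying /d/ and a rule producing [t] in isolation would wrongly predict alternation here too.
The underlying segment must be /t/; voiceless stops become voiced between vowels, yielding [d] there.
The underlying form of 'name' is therefore /vumit/.

/vumit/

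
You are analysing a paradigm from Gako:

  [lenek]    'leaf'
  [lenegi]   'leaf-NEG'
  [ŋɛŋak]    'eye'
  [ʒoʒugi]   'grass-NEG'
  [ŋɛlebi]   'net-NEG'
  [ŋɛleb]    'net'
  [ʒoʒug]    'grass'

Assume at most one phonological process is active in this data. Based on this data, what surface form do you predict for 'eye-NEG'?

The stem for 'leaf' ends in [k] in [lenek] but [g] in [lenegi].
The stem 'grass' ([ʒoʒug], [ʒoʒugi]) shows [g] unchanged in both environments, so [g] cannot be basic with [k] derived in isolation.
The alternation reflects intervocalic voicing: voiceless stops become voiced between vowels. /k/ is underlying.
From [ŋɛŋak] the stem 'eye' is /ŋɛŋak/; between vowels this yields [ŋɛŋagi].

[ŋɛŋagi]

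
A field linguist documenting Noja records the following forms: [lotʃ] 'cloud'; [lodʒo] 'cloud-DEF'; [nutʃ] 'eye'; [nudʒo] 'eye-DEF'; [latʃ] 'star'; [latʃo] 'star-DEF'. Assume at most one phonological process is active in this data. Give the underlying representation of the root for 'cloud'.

/lodʒ/

The root 'cloud' surfaces as [lotʃ] and [lodʒo], with a stem-final [tʃ] ~ [dʒ] alternation.
If /tʃ/ were underlying and a rule turned it into [dʒ] before the DEF suffix, 'star' would also alternate; but it has [tʃ] in both [latʃ] and [latʃo].
So /dʒ/ is underlying, and a rule of word-final obstruent devoicing — voiced obstruents become voiceless word-finally — gives [tʃ].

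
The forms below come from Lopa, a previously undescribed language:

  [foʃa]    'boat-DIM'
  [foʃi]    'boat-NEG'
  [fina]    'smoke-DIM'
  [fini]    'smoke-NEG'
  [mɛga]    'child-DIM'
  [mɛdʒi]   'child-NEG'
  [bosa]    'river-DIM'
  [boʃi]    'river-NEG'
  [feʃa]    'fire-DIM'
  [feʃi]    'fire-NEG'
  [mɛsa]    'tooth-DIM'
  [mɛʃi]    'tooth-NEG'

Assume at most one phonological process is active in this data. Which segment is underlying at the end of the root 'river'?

The stem for 'river' ends in [s] in [bosa] but [ʃ] in [boʃi].
If /ʃ/ were underlying and a rule turned it into [s] before the DIM suffix, 'boat' would also alternate; but it has [ʃ] in both [foʃa] and [foʃi].
Therefore /s/ is basic and [ʃ] is derived by palatalization before a front vowel (/g/ and /s/ become palato-alveolar [dʒ] and [ʃ] before a front vowel).

/s/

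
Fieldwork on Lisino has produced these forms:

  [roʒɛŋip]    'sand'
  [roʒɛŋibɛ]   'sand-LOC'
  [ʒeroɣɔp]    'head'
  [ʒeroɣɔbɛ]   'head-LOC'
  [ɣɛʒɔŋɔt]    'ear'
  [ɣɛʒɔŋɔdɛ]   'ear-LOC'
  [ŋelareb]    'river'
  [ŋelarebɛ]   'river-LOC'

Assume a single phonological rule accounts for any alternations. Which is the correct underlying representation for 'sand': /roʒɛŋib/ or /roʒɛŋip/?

In [roʒɛŋip] and [roʒɛŋibɛ] the final segment of 'sand' alternates: [p] ~ [b].
Compare 'river', with invariant [b] in [ŋelareb] and [ŋelarebɛ]: an analysis with underlying /b/ and a rule producing [p] in isolation would wrongly predict alternation here too.
The underlying segment must be /p/; voiceless stops become voiced between vowels, yielding [b] there.

/roʒɛŋip/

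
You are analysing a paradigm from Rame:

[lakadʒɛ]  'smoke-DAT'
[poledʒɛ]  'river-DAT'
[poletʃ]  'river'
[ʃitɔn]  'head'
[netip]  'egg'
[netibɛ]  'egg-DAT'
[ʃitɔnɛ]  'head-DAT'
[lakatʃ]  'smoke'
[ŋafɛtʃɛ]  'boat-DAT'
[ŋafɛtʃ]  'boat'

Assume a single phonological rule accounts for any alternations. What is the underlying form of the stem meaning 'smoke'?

The stem for 'smoke' ends in [tʃ] in [lakatʃ] but [dʒ] in [lakadʒɛ].
Compare 'boat', with invariant [tʃ] in [ŋafɛtʃ] and [ŋafɛtʃɛ]: an analysis with underlying /tʃ/ and a rule producing [dʒ] before the DAT suffix would wrongly predict alternation here too.
Therefore /dʒ/ is basic and [tʃ] is derived by word-final obstruent devoicing (voiced obstruents become voiceless word-finally).

/lakadʒ/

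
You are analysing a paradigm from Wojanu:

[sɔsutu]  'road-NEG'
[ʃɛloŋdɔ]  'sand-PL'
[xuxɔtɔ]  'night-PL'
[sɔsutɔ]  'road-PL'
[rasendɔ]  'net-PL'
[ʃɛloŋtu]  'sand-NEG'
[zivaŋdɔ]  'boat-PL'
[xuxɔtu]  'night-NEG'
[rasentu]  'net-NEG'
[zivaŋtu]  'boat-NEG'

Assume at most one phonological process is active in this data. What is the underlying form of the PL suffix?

/-dɔ/

The PL morpheme has two allomorphs, [-dɔ] and [-tɔ].
By contrast the NEG suffix keeps its initial [t] throughout — that segment must be underlying.
The PL suffix is therefore /-dɔ/ underlyingly, with post-vocalic devoicing: voiced stops become voiceless after a vowel.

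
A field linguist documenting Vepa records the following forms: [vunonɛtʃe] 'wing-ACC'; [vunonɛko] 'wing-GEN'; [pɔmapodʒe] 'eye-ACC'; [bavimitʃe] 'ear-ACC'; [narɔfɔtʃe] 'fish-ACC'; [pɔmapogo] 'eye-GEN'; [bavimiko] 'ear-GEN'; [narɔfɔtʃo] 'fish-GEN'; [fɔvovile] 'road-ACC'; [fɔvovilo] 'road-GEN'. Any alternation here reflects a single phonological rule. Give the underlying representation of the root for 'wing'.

The root 'wing' surfaces as [vunonɛko] and [vunonɛtʃe], with a stem-final [k] ~ [tʃ] alternation.
Compare 'fish', with invariant [tʃ] in [narɔfɔtʃo] and [narɔfɔtʃe]: an analysis with underlying /tʃ/ and a rule producing [k] before the GEN suffix would wrongly predict alternation here too.
The underlying segment must be /k/; /k/ and /g/ become palato-alveolar [tʃ] and [dʒ] before a front vowel, yielding [tʃ] there.

/vunonɛk/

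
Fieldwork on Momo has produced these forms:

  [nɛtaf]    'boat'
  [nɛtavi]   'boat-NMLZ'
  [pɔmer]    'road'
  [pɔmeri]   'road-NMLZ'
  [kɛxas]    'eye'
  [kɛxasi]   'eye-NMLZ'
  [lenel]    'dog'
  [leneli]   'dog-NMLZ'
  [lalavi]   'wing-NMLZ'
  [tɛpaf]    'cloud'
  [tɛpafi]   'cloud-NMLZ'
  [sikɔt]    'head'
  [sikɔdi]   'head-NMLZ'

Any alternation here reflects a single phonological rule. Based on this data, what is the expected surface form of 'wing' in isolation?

In [nɛtaf] and [nɛtavi] the final segment of 'boat' alternates: [f] ~ [v].
Compare 'cloud', with invariant [f] in [tɛpaf] and [tɛpafi]: an analysis with underlying /f/ and a rule producing [v] before the NMLZ suffix would wrongly predict alternation here too.
So /v/ is underlying, and a rule of word-final obstruent devoicing — voiced obstruents become voiceless word-finally — gives [f].
From [lalavi] the stem 'wing' is /lalav/; word-finally this yields [lalaf].

[lalaf]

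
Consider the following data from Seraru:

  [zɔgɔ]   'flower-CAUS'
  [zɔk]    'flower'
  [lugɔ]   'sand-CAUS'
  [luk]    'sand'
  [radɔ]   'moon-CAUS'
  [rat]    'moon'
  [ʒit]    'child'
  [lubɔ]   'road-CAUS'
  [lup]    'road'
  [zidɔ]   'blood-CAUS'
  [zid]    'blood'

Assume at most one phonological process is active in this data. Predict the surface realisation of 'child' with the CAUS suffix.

[ʒidɔ]

The root 'moon' surfaces as [radɔ] and [rat], with a stem-final [d] ~ [t] alternation.
The stem 'blood' ([zidɔ], [zid]) shows [d] unchanged in both environments, so [d] cannot be basic with [t] derived in isolation.
The underlying segment must be /t/; voiceless stops become voiced between vowels, yielding [d] there.
The one attested form of 'child', [ʒit], shows underlying /ʒit/. Applying the same rule between vowels gives [ʒidɔ].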